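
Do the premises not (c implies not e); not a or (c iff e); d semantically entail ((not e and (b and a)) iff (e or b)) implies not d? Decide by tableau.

Yes

Initial set: {not (c implies not e); (not a or (c iff e)); d; not (((not e and (b and a)) iff (e or b)) implies not d)}.
not (c implies not e): α-rule — add c, not not e.
not (((not e and (b and a)) iff (e or b)) implies not d): α-rule — add ((not e and (b and a)) iff (e or b)), not not d.
(not a or (c iff e)): β-rule — branch into not a  //  (c iff e).
  branch 1 (add not a):
    ((not e and (b and a)) iff (e or b)): β-rule — branch into (not e and (b and a)), (e or b)  //  not (not e and (b and a)), not (e or b).
      branch 1.1 (add (not e and (b and a)), (e or b)):
        (not e and (b and a)): α-rule — add not e, (b and a).
        × closes — contains both e and not e.
      branch 1.2 (add not (not e and (b and a)), not (e or b)):
        not (e or b): α-rule — add not e, not b.
        × closes — contains both e and not e.
  branch 2 (add (c iff e)):
    ((not e and (b and a)) iff (e or b)): β-rule — branch into (not e and (b and a)), (e or b)  //  not (not e and (b and a)), not (e or b).
      branch 2.1 (add (not e and (b and a)), (e or b)):
        (not e and (b and a)): α-rule — add not e, (b and a).
        × closes — contains both e and not e.
      branch 2.2 (add not (not e and (b and a)), not (e or b)):
        not (e or b): α-rule — add not e, not b.
        × closes — contains both e and not e.
All 4 branches close.
Every branch closed, so the premises entail the conclusion.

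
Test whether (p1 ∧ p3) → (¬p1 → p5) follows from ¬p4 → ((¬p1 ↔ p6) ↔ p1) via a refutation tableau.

Yes

Initial set: {(¬p4 → ((¬p1 ↔ p6) ↔ p1)); ¬((p1 ∧ p3) → (¬p1 → p5))}.
¬((p1 ∧ p3) → (¬p1 → p5)): α-rule — add (p1 ∧ p3), ¬(¬p1 → p5).
(p1 ∧ p3): α-rule — add p1, p3.
¬(¬p1 → p5): α-rule — add ¬p1, ¬p5.
× closes — contains both p1 and ¬p1.
All 1 branch closes.
Every branch closed, so the premises entail the conclusion.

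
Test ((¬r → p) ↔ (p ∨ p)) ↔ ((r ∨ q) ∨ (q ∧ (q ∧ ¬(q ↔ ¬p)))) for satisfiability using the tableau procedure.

Satisfiable

Initial set: {(((¬r → p) ↔ (p ∨ p)) ↔ ((r ∨ q) ∨ (q ∧ (q ∧ ¬(q ↔ ¬p)))))}.
(((¬r → p) ↔ (p ∨ p)) ↔ ((r ∨ q) ∨ (q ∧ (q ∧ ¬(q ↔ ¬p))))): β-rule — branch into ((¬r → p) ↔ (p ∨ p)), ((r ∨ q) ∨ (q ∧ (q ∧ ¬(q ↔ ¬p))))  //  ¬((¬r → p) ↔ (p ∨ p)), ¬((r ∨ q) ∨ (q ∧ (q ∧ ¬(q ↔ ¬p)))).
  branch 1 (add ((¬r → p) ↔ (p ∨ p)), ((r ∨ q) ∨ (q ∧ (q ∧ ¬(q ↔ ¬p))))):
    ((¬r → p) ↔ (p ∨ p)): β-rule — branch into (¬r → p), (p ∨ p)  //  ¬(¬r → p), ¬(p ∨ p).
      branch 1.1 (add (¬r → p), (p ∨ p)):
        ((r ∨ q) ∨ (q ∧ (q ∧ ¬(q ↔ ¬p)))): β-rule — branch into (r ∨ q)  //  (q ∧ (q ∧ ¬(q ↔ ¬p))).
          branch 1.1.1 (add (r ∨ q)):
            (¬r → p): β-rule — branch into ¬¬r  //  p.
              branch 1.1.1.1 (add ¬¬r):
                (p ∨ p): β-rule — branch into p  //  p.
                  branch 1.1.1.1.1 (add p):
                    (r ∨ q): β-rule — branch into r  //  q.
                      branch 1.1.1.1.1.1 (add r):
                        ○ open, literals {p=T, r=T}.
                      branch 1.1.1.1.1.2 (add q):
                        ○ open, literals {p=T, q=T, r=T}.
                  branch 1.1.1.1.2 (add p):
                    (r ∨ q): β-rule — branch into r  //  q.
                      branch 1.1.1.1.2.1 (add r):
                        ○ open, literals {p=T, r=T}.
                      branch 1.1.1.1.2.2 (add q):
                        ○ open, literals {p=T, q=T, r=T}.
              branch 1.1.1.2 (add p):
                (p ∨ p): β-rule — branch into p  //  p.
                  branch 1.1.1.2.1 (add p):
                    (r ∨ q): β-rule — branch into r  //  q.
                      branch 1.1.1.2.1.1 (add r):
                        ○ open, literals {p=T, r=T}.
                      branch 1.1.1.2.1.2 (add q):
                        ○ open, literals {p=T, q=T}.
                  branch 1.1.1.2.2 (add p):
                    (r ∨ q): β-rule — branch into r  //  q.
                      branch 1.1.1.2.2.1 (add r):
                        ○ open, literals {p=T, r=T}.
                      branch 1.1.1.2.2.2 (add q):
                        ○ open, literals {p=T, q=T}.
          branch 1.1.2 (add (q ∧ (q ∧ ¬(q ↔ ¬p)))):
            (q ∧ (q ∧ ¬(q ↔ ¬p))): α-rule — add q, (q ∧ ¬(q ↔ ¬p)).
            (q ∧ ¬(q ↔ ¬p)): α-rule — add q, ¬(q ↔ ¬p).
            (¬r → p): β-rule — branch into ¬¬r  //  p.
              branch 1.1.2.1 (add ¬¬r):
                (p ∨ p): β-rule — branch into p  //  p.
                  branch 1.1.2.1.1 (add p):
                    ¬(q ↔ ¬p): β-rule — branch into q, ¬¬p  //  ¬q, ¬p.
                      branch 1.1.2.1.1.1 (add q, ¬¬p):
                        ○ open, literals {p=T, q=T, r=T}.
                      branch 1.1.2.1.1.2 (add ¬q, ¬p):
                        × closes — contains both q and ¬q.
                  branch 1.1.2.1.2 (add p):
                    ¬(q ↔ ¬p): β-rule — branch into q, ¬¬p  //  ¬q, ¬p.
                      branch 1.1.2.1.2.1 (add q, ¬¬p):
                        ○ open, literals {p=T, q=T, r=T}.
                      branch 1.1.2.1.2.2 (add ¬q, ¬p):
                        × closes — contains both q and ¬q.
              branch 1.1.2.2 (add p):
                (p ∨ p): β-rule — branch into p  //  p.
                  branch 1.1.2.2.1 (add p):
                    ¬(q ↔ ¬p): β-rule — branch into q, ¬¬p  //  ¬q, ¬p.
                      branch 1.1.2.2.1.1 (add q, ¬¬p):
                        ○ open, literals {p=T, q=T}.
                      branch 1.1.2.2.1.2 (add ¬q, ¬p):
                        × closes — contains both q and ¬q.
                  branch 1.1.2.2.2 (add p):
                    ¬(q ↔ ¬p): β-rule — branch into q, ¬¬p  //  ¬q, ¬p.
                      branch 1.1.2.2.2.1 (add q, ¬¬p):
                        ○ open, literals {p=T, q=T}.
                      branch 1.1.2.2.2.2 (add ¬q, ¬p):
                        × closes — contains both q and ¬q.
      branch 1.2 (add ¬(¬r → p), ¬(p ∨ p)):
        ¬(¬r → p): α-rule — add ¬r, ¬p.
        ¬(p ∨ p): α-rule — add ¬p, ¬p.
        ((r ∨ q) ∨ (q ∧ (q ∧ ¬(q ↔ ¬p)))): β-rule — branch into (r ∨ q)  //  (q ∧ (q ∧ ¬(q ↔ ¬p))).
          branch 1.2.1 (add (r ∨ q)):
            (r ∨ q): β-rule — branch into r  //  q.
              branch 1.2.1.1 (add r):
                × closes — contains both r and ¬r.
              branch 1.2.1.2 (add q):
                ○ open, literals {p=F, q=T, r=F}.
          branch 1.2.2 (add (q ∧ (q ∧ ¬(q ↔ ¬p)))):
            (q ∧ (q ∧ ¬(q ↔ ¬p))): α-rule — add q, (q ∧ ¬(q ↔ ¬p)).
            (q ∧ ¬(q ↔ ¬p)): α-rule — add q, ¬(q ↔ ¬p).
            ¬(q ↔ ¬p): β-rule — branch into q, ¬¬p  //  ¬q, ¬p.
              branch 1.2.2.1 (add q, ¬¬p):
                × closes — contains both p and ¬p.
              branch 1.2.2.2 (add ¬q, ¬p):
                × closes — contains both q and ¬q.
  branch 2 (add ¬((¬r → p) ↔ (p ∨ p)), ¬((r ∨ q) ∨ (q ∧ (q ∧ ¬(q ↔ ¬p))))):
    ¬((r ∨ q) ∨ (q ∧ (q ∧ ¬(q ↔ ¬p)))): α-rule — add ¬(r ∨ q), ¬(q ∧ (q ∧ ¬(q ↔ ¬p))).
    ¬(r ∨ q): α-rule — add ¬r, ¬q.
    ¬((¬r → p) ↔ (p ∨ p)): β-rule — branch into (¬r → p), ¬(p ∨ p)  //  ¬(¬r → p), (p ∨ p).
      branch 2.1 (add (¬r → p), ¬(p ∨ p)):
        ¬(p ∨ p): α-rule — add ¬p, ¬p.
        ¬(q ∧ (q ∧ ¬(q ↔ ¬p))): β-rule — branch into ¬q  //  ¬(q ∧ ¬(q ↔ ¬p)).
          branch 2.1.1 (add ¬q):
            (¬r → p): β-rule — branch into ¬¬r  //  p.
              branch 2.1.1.1 (add ¬¬r):
                × closes — contains both r and ¬r.
              branch 2.1.1.2 (add p):
                × closes — contains both p and ¬p.
          branch 2.1.2 (add ¬(q ∧ ¬(q ↔ ¬p))):
            (¬r → p): β-rule — branch into ¬¬r  //  p.
              branch 2.1.2.1 (add ¬¬r):
                × closes — contains both r and ¬r.
              branch 2.1.2.2 (add p):
                × closes — contains both p and ¬p.
      branch 2.2 (add ¬(¬r → p), (p ∨ p)):
        ¬(¬r → p): α-rule — add ¬r, ¬p.
        ¬(q ∧ (q ∧ ¬(q ↔ ¬p))): β-rule — branch into ¬q  //  ¬(q ∧ ¬(q ↔ ¬p)).
          branch 2.2.1 (add ¬q):
            (p ∨ p): β-rule — branch into p  //  p.
              branch 2.2.1.1 (add p):
                × closes — contains both p and ¬p.
              branch 2.2.1.2 (add p):
                × closes — contains both p and ¬p.
          branch 2.2.2 (add ¬(q ∧ ¬(q ↔ ¬p))):
            (p ∨ p): β-rule — branch into p  //  p.
              branch 2.2.2.1 (add p):
                × closes — contains both p and ¬p.
              branch 2.2.2.2 (add p):
                × closes — contains both p and ¬p.
15 branches closed, 13 open.
An open branch gives a satisfying assignment: p=T, r=T.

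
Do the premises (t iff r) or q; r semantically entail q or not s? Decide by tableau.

Initial set: {((t iff r) or q); r; not (q or not s)}.
not (q or not s): α-rule — add not q, not not s.
((t iff r) or q): β-rule — branch into (t iff r)  //  q.
  branch 1 (add (t iff r)):
    (t iff r): β-rule — branch into t, r  //  not t, not r.
      branch 1.1 (add t, r):
        ○ open, literals {q=false, r=true, s=true, t=true}.
      branch 1.2 (add not t, not r):
        × closes — contains both r and not r.
  branch 2 (add q):
    × closes — contains both q and not q.
2 branches closed, 1 open.
An open branch gives a countermodel: q=false, r=true, s=true, t=true (unmentioned atoms arbitrary); the premises hold there but the conclusion fails.

No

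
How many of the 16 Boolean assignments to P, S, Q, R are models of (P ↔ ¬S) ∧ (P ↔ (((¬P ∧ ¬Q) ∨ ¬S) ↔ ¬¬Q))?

6

Initial set: {((P ↔ ¬S) ∧ (P ↔ (((¬P ∧ ¬Q) ∨ ¬S) ↔ ¬¬Q)))}.
((P ↔ ¬S) ∧ (P ↔ (((¬P ∧ ¬Q) ∨ ¬S) ↔ ¬¬Q))): α-rule — add (P ↔ ¬S), (P ↔ (((¬P ∧ ¬Q) ∨ ¬S) ↔ ¬¬Q)).
(P ↔ ¬S): β-rule — branch into P, ¬S  //  ¬P, ¬¬S.
  branch 1 (add P, ¬S):
    (P ↔ (((¬P ∧ ¬Q) ∨ ¬S) ↔ ¬¬Q)): β-rule — branch into P, (((¬P ∧ ¬Q) ∨ ¬S) ↔ ¬¬Q)  //  ¬P, ¬(((¬P ∧ ¬Q) ∨ ¬S) ↔ ¬¬Q).
      branch 1.1 (add P, (((¬P ∧ ¬Q) ∨ ¬S) ↔ ¬¬Q)):
        (((¬P ∧ ¬Q) ∨ ¬S) ↔ ¬¬Q): β-rule — branch into ((¬P ∧ ¬Q) ∨ ¬S), ¬¬Q  //  ¬((¬P ∧ ¬Q) ∨ ¬S), ¬¬¬Q.
          branch 1.1.1 (add ((¬P ∧ ¬Q) ∨ ¬S), ¬¬Q):
            ¬¬Q: drop double negation, giving Q.
            ((¬P ∧ ¬Q) ∨ ¬S): β-rule — branch into (¬P ∧ ¬Q)  //  ¬S.
              branch 1.1.1.1 (add (¬P ∧ ¬Q)):
                (¬P ∧ ¬Q): α-rule — add ¬P, ¬Q.
                × closes — contains both P and ¬P.
              branch 1.1.1.2 (add ¬S):
                ○ open, literals {P=true, Q=true, S=false}.
          branch 1.1.2 (add ¬((¬P ∧ ¬Q) ∨ ¬S), ¬¬¬Q):
            ¬((¬P ∧ ¬Q) ∨ ¬S): α-rule — add ¬(¬P ∧ ¬Q), ¬¬S.
            × closes — contains both S and ¬S.
      branch 1.2 (add ¬P, ¬(((¬P ∧ ¬Q) ∨ ¬S) ↔ ¬¬Q)):
        × closes — contains both P and ¬P.
  branch 2 (add ¬P, ¬¬S):
    (P ↔ (((¬P ∧ ¬Q) ∨ ¬S) ↔ ¬¬Q)): β-rule — branch into P, (((¬P ∧ ¬Q) ∨ ¬S) ↔ ¬¬Q)  //  ¬P, ¬(((¬P ∧ ¬Q) ∨ ¬S) ↔ ¬¬Q).
      branch 2.1 (add P, (((¬P ∧ ¬Q) ∨ ¬S) ↔ ¬¬Q)):
        × closes — contains both P and ¬P.
      branch 2.2 (add ¬P, ¬(((¬P ∧ ¬Q) ∨ ¬S) ↔ ¬¬Q)):
        ¬(((¬P ∧ ¬Q) ∨ ¬S) ↔ ¬¬Q): β-rule — branch into ((¬P ∧ ¬Q) ∨ ¬S), ¬¬¬Q  //  ¬((¬P ∧ ¬Q) ∨ ¬S), ¬¬Q.
          branch 2.2.1 (add ((¬P ∧ ¬Q) ∨ ¬S), ¬¬¬Q):
            ¬¬¬Q: drop double negation, giving ¬Q.
            ((¬P ∧ ¬Q) ∨ ¬S): β-rule — branch into (¬P ∧ ¬Q)  //  ¬S.
              branch 2.2.1.1 (add (¬P ∧ ¬Q)):
                (¬P ∧ ¬Q): α-rule — add ¬P, ¬Q.
                ○ open, literals {P=false, Q=false, S=true}.
              branch 2.2.1.2 (add ¬S):
                × closes — contains both S and ¬S.
          branch 2.2.2 (add ¬((¬P ∧ ¬Q) ∨ ¬S), ¬¬Q):
            ¬((¬P ∧ ¬Q) ∨ ¬S): α-rule — add ¬(¬P ∧ ¬Q), ¬¬S.
            ¬¬Q: drop double negation, giving Q.
            ¬(¬P ∧ ¬Q): β-rule — branch into ¬¬P  //  ¬¬Q.
              branch 2.2.2.1 (add ¬¬P):
                × closes — contains both P and ¬P.
              branch 2.2.2.2 (add ¬¬Q):
                ○ open, literals {P=false, Q=true, S=true}.
6 branches closed, 3 open.
Each open branch fixes some atoms; the unmentioned ones are free. Counting distinct full assignments: branch {P=true, Q=true, S=false} (R) contributes 2 new; branch {P=false, Q=false, S=true} (R) contributes 2 new; branch {P=false, Q=true, S=true} (R) contributes 2 new. Total: 6.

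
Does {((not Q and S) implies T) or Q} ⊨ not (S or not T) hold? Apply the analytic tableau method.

No

Initial set: {(((not Q and S) implies T) or Q); not not (S or not T)}.
(((not Q and S) implies T) or Q): β-rule — branch into ((not Q and S) implies T)  //  Q.
  branch 1 (add ((not Q and S) implies T)):
    not not (S or not T): β-rule — branch into S  //  not T.
      branch 1.1 (add S):
        ((not Q and S) implies T): β-rule — branch into not (not Q and S)  //  T.
          branch 1.1.1 (add not (not Q and S)):
            not (not Q and S): β-rule — branch into not not Q  //  not S.
              branch 1.1.1.1 (add not not Q):
                ○ open, literals {Q=1, S=1}.
              branch 1.1.1.2 (add not S):
                × closes — contains both S and not S.
          branch 1.1.2 (add T):
            ○ open, literals {S=1, T=1}.
      branch 1.2 (add not T):
        ((not Q and S) implies T): β-rule — branch into not (not Q and S)  //  T.
          branch 1.2.1 (add not (not Q and S)):
            not (not Q and S): β-rule — branch into not not Q  //  not S.
              branch 1.2.1.1 (add not not Q):
                ○ open, literals {Q=1, T=0}.
              branch 1.2.1.2 (add not S):
                ○ open, literals {S=0, T=0}.
          branch 1.2.2 (add T):
            × closes — contains both T and not T.
  branch 2 (add Q):
    not not (S or not T): β-rule — branch into S  //  not T.
      branch 2.1 (add S):
        ○ open, literals {Q=1, S=1}.
      branch 2.2 (add not T):
        ○ open, literals {Q=1, T=0}.
2 branches closed, 6 open.
An open branch gives a countermodel: Q=1, S=1 (unmentioned atoms arbitrary); the premises hold there but the conclusion fails.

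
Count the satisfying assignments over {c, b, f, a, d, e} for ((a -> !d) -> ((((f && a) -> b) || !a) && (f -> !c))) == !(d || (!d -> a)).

Initial set: {T (((a -> !d) -> ((((f && a) -> b) || !a) && (f -> !c))) == !(d || (!d -> a)))}.
T (((a -> !d) -> ((((f && a) -> b) || !a) && (f -> !c))) == !(d || (!d -> a))): β-rule — branch into T ((a -> !d) -> ((((f && a) -> b) || !a) && (f -> !c))), T !(d || (!d -> a))  //  F ((a -> !d) -> ((((f && a) -> b) || !a) && (f -> !c))), F !(d || (!d -> a)).
  branch 1 (add T ((a -> !d) -> ((((f && a) -> b) || !a) && (f -> !c))), T !(d || (!d -> a))):
    T !(d || (!d -> a)): α-rule — add F d, F (!d -> a).
    F (!d -> a): α-rule — add T !d, F a.
    T ((a -> !d) -> ((((f && a) -> b) || !a) && (f -> !c))): β-rule — branch into F (a -> !d)  //  T ((((f && a) -> b) || !a) && (f -> !c)).
      branch 1.1 (add F (a -> !d)):
        F (a -> !d): α-rule — add T a, F !d.
        × closes — contains both a and !a.
      branch 1.2 (add T ((((f && a) -> b) || !a) && (f -> !c))):
        T ((((f && a) -> b) || !a) && (f -> !c)): α-rule — add T (((f && a) -> b) || !a), T (f -> !c).
        T (((f && a) -> b) || !a): β-rule — branch into T ((f && a) -> b)  //  T !a.
          branch 1.2.1 (add T ((f && a) -> b)):
            T (f -> !c): β-rule — branch into F f  //  T !c.
              branch 1.2.1.1 (add F f):
                T ((f && a) -> b): β-rule — branch into F (f && a)  //  T b.
                  branch 1.2.1.1.1 (add F (f && a)):
                    F (f && a): β-rule — branch into F f  //  F a.
                      branch 1.2.1.1.1.1 (add F f):
                        ○ open, literals {a=false, d=false, f=false}.
                      branch 1.2.1.1.1.2 (add F a):
                        ○ open, literals {a=false, d=false, f=false}.
                  branch 1.2.1.1.2 (add T b):
                    ○ open, literals {a=false, b=true, d=false, f=false}.
              branch 1.2.1.2 (add T !c):
                T ((f && a) -> b): β-rule — branch into F (f && a)  //  T b.
                  branch 1.2.1.2.1 (add F (f && a)):
                    F (f && a): β-rule — branch into F f  //  F a.
                      branch 1.2.1.2.1.1 (add F f):
                        ○ open, literals {a=false, c=false, d=false, f=false}.
                      branch 1.2.1.2.1.2 (add F a):
                        ○ open, literals {a=false, c=false, d=false}.
                  branch 1.2.1.2.2 (add T b):
                    ○ open, literals {a=false, b=true, c=false, d=false}.
          branch 1.2.2 (add T !a):
            T (f -> !c): β-rule — branch into F f  //  T !c.
              branch 1.2.2.1 (add F f):
                ○ open, literals {a=false, d=false, f=false}.
              branch 1.2.2.2 (add T !c):
                ○ open, literals {a=false, c=false, d=false}.
  branch 2 (add F ((a -> !d) -> ((((f && a) -> b) || !a) && (f -> !c))), F !(d || (!d -> a))):
    F ((a -> !d) -> ((((f && a) -> b) || !a) && (f -> !c))): α-rule — add T (a -> !d), F ((((f && a) -> b) || !a) && (f -> !c)).
    F !(d || (!d -> a)): β-rule — branch into T d  //  T (!d -> a).
      branch 2.1 (add T d):
        T (a -> !d): β-rule — branch into F a  //  T !d.
          branch 2.1.1 (add F a):
            F ((((f && a) -> b) || !a) && (f -> !c)): β-rule — branch into F (((f && a) -> b) || !a)  //  F (f -> !c).
              branch 2.1.1.1 (add F (((f && a) -> b) || !a)):
                F (((f && a) -> b) || !a): α-rule — add F ((f && a) -> b), F !a.
                × closes — contains both a and !a.
              branch 2.1.1.2 (add F (f -> !c)):
                F (f -> !c): α-rule — add T f, F !c.
                ○ open, literals {a=false, c=true, d=true, f=true}.
          branch 2.1.2 (add T !d):
            × closes — contains both d and !d.
      branch 2.2 (add T (!d -> a)):
        T (a -> !d): β-rule — branch into F a  //  T !d.
          branch 2.2.1 (add F a):
            F ((((f && a) -> b) || !a) && (f -> !c)): β-rule — branch into F (((f && a) -> b) || !a)  //  F (f -> !c).
              branch 2.2.1.1 (add F (((f && a) -> b) || !a)):
                F (((f && a) -> b) || !a): α-rule — add F ((f && a) -> b), F !a.
                × closes — contains both a and !a.
              branch 2.2.1.2 (add F (f -> !c)):
                F (f -> !c): α-rule — add T f, F !c.
                T (!d -> a): β-rule — branch into F !d  //  T a.
                  branch 2.2.1.2.1 (add F !d):
                    ○ open, literals {a=false, c=true, d=true, f=true}.
                  branch 2.2.1.2.2 (add T a):
                    × closes — contains both a and !a.
          branch 2.2.2 (add T !d):
            F ((((f && a) -> b) || !a) && (f -> !c)): β-rule — branch into F (((f && a) -> b) || !a)  //  F (f -> !c).
              branch 2.2.2.1 (add F (((f && a) -> b) || !a)):
                F (((f && a) -> b) || !a): α-rule — add F ((f && a) -> b), F !a.
                F ((f && a) -> b): α-rule — add T (f && a), F b.
                T (f && a): α-rule — add T f, T a.
                T (!d -> a): β-rule — branch into F !d  //  T a.
                  branch 2.2.2.1.1 (add F !d):
                    × closes — contains both d and !d.
                  branch 2.2.2.1.2 (add T a):
                    ○ open, literals {a=true, b=false, d=false, f=true}.
              branch 2.2.2.2 (add F (f -> !c)):
                F (f -> !c): α-rule — add T f, F !c.
                T (!d -> a): β-rule — branch into F !d  //  T a.
                  branch 2.2.2.2.1 (add F !d):
                    × closes — contains both d and !d.
                  branch 2.2.2.2.2 (add T a):
                    ○ open, literals {a=true, c=true, d=false, f=true}.
7 branches closed, 12 open.
Each open branch fixes some atoms; the unmentioned ones are free. Counting distinct full assignments: branch {a=false, d=false, f=false} (c, b, e) contributes 8 new; branch {a=false, d=false, f=false} (c, b, e) contributes 0 new; branch {a=false, b=true, d=false, f=false} (c, e) contributes 0 new; branch {a=false, c=false, d=false, f=false} (b, e) contributes 0 new; branch {a=false, c=false, d=false} (b, f, e) contributes 4 new; branch {a=false, b=true, c=false, d=false} (f, e) contributes 0 new; branch {a=false, d=false, f=false} (c, b, e) contributes 0 new; branch {a=false, c=false, d=false} (b, f, e) contributes 0 new; branch {a=false, c=true, d=true, f=true} (b, e) contributes 4 new; branch {a=false, c=true, d=true, f=true} (b, e) contributes 0 new; branch {a=true, b=false, d=false, f=true} (c, e) contributes 4 new; branch {a=true, c=true, d=false, f=true} (b, e) contributes 2 new. Total: 22.

22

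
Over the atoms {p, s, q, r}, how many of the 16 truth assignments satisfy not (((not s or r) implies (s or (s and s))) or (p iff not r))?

Initial set: {not (((not s or r) implies (s or (s and s))) or (p iff not r))}.
not (((not s or r) implies (s or (s and s))) or (p iff not r)): α-rule — add not ((not s or r) implies (s or (s and s))), not (p iff not r).
not ((not s or r) implies (s or (s and s))): α-rule — add (not s or r), not (s or (s and s)).
not (s or (s and s)): α-rule — add not s, not (s and s).
not (p iff not r): β-rule — branch into p, not not r  //  not p, not r.
  branch 1 (add p, not not r):
    (not s or r): β-rule — branch into not s  //  r.
      branch 1.1 (add not s):
        not (s and s): β-rule — branch into not s  //  not s.
          branch 1.1.1 (add not s):
            ○ open, literals {p=T, r=T, s=F}.
          branch 1.1.2 (add not s):
            ○ open, literals {p=T, r=T, s=F}.
      branch 1.2 (add r):
        not (s and s): β-rule — branch into not s  //  not s.
          branch 1.2.1 (add not s):
            ○ open, literals {p=T, r=T, s=F}.
          branch 1.2.2 (add not s):
            ○ open, literals {p=T, r=T, s=F}.
  branch 2 (add not p, not r):
    (not s or r): β-rule — branch into not s  //  r.
      branch 2.1 (add not s):
        not (s and s): β-rule — branch into not s  //  not s.
          branch 2.1.1 (add not s):
            ○ open, literals {p=F, r=F, s=F}.
          branch 2.1.2 (add not s):
            ○ open, literals {p=F, r=F, s=F}.
      branch 2.2 (add r):
        × closes — contains both r and not r.
1 branch closed, 6 open.
Each open branch fixes some atoms; the unmentioned ones are free. Counting distinct full assignments: branch {p=T, r=T, s=F} (q) contributes 2 new; branch {p=T, r=T, s=F} (q) contributes 0 new; branch {p=T, r=T, s=F} (q) contributes 0 new; branch {p=T, r=T, s=F} (q) contributes 0 new; branch {p=F, r=F, s=F} (q) contributes 2 new; branch {p=F, r=F, s=F} (q) contributes 0 new. Total: 4.

4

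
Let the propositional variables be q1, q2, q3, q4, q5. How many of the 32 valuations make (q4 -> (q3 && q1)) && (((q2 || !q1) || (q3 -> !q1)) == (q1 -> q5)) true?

Initial set: {T ((q4 -> (q3 && q1)) && (((q2 || !q1) || (q3 -> !q1)) == (q1 -> q5)))}.
T ((q4 -> (q3 && q1)) && (((q2 || !q1) || (q3 -> !q1)) == (q1 -> q5))): α-rule — add T (q4 -> (q3 && q1)), T (((q2 || !q1) || (q3 -> !q1)) == (q1 -> q5)).
T (q4 -> (q3 && q1)): β-rule — branch into F q4  //  T (q3 && q1).
  branch 1 (add F q4):
    T (((q2 || !q1) || (q3 -> !q1)) == (q1 -> q5)): β-rule — branch into T ((q2 || !q1) || (q3 -> !q1)), T (q1 -> q5)  //  F ((q2 || !q1) || (q3 -> !q1)), F (q1 -> q5).
      branch 1.1 (add T ((q2 || !q1) || (q3 -> !q1)), T (q1 -> q5)):
        T ((q2 || !q1) || (q3 -> !q1)): β-rule — branch into T (q2 || !q1)  //  T (q3 -> !q1).
          branch 1.1.1 (add T (q2 || !q1)):
            T (q1 -> q5): β-rule — branch into F q1  //  T q5.
              branch 1.1.1.1 (add F q1):
                T (q2 || !q1): β-rule — branch into T q2  //  T !q1.
                  branch 1.1.1.1.1 (add T q2):
                    ○ open, literals {q1=0, q2=1, q4=0}.
                  branch 1.1.1.1.2 (add T !q1):
                    ○ open, literals {q1=0, q4=0}.
              branch 1.1.1.2 (add T q5):
                T (q2 || !q1): β-rule — branch into T q2  //  T !q1.
                  branch 1.1.1.2.1 (add T q2):
                    ○ open, literals {q2=1, q4=0, q5=1}.
                  branch 1.1.1.2.2 (add T !q1):
                    ○ open, literals {q1=0, q4=0, q5=1}.
          branch 1.1.2 (add T (q3 -> !q1)):
            T (q1 -> q5): β-rule — branch into F q1  //  T q5.
              branch 1.1.2.1 (add F q1):
                T (q3 -> !q1): β-rule — branch into F q3  //  T !q1.
                  branch 1.1.2.1.1 (add F q3):
                    ○ open, literals {q1=0, q3=0, q4=0}.
                  branch 1.1.2.1.2 (add T !q1):
                    ○ open, literals {q1=0, q4=0}.
              branch 1.1.2.2 (add T q5):
                T (q3 -> !q1): β-rule — branch into F q3  //  T !q1.
                  branch 1.1.2.2.1 (add F q3):
                    ○ open, literals {q3=0, q4=0, q5=1}.
                  branch 1.1.2.2.2 (add T !q1):
                    ○ open, literals {q1=0, q4=0, q5=1}.
      branch 1.2 (add F ((q2 || !q1) || (q3 -> !q1)), F (q1 -> q5)):
        F ((q2 || !q1) || (q3 -> !q1)): α-rule — add F (q2 || !q1), F (q3 -> !q1).
        F (q1 -> q5): α-rule — add T q1, F q5.
        F (q2 || !q1): α-rule — add F q2, F !q1.
        F (q3 -> !q1): α-rule — add T q3, F !q1.
        ○ open, literals {q1=1, q2=0, q3=1, q4=0, q5=0}.
  branch 2 (add T (q3 && q1)):
    T (q3 && q1): α-rule — add T q3, T q1.
    T (((q2 || !q1) || (q3 -> !q1)) == (q1 -> q5)): β-rule — branch into T ((q2 || !q1) || (q3 -> !q1)), T (q1 -> q5)  //  F ((q2 || !q1) || (q3 -> !q1)), F (q1 -> q5).
      branch 2.1 (add T ((q2 || !q1) || (q3 -> !q1)), T (q1 -> q5)):
        T ((q2 || !q1) || (q3 -> !q1)): β-rule — branch into T (q2 || !q1)  //  T (q3 -> !q1).
          branch 2.1.1 (add T (q2 || !q1)):
            T (q1 -> q5): β-rule — branch into F q1  //  T q5.
              branch 2.1.1.1 (add F q1):
                × closes — contains both q1 and !q1.
              branch 2.1.1.2 (add T q5):
                T (q2 || !q1): β-rule — branch into T q2  //  T !q1.
                  branch 2.1.1.2.1 (add T q2):
                    ○ open, literals {q1=1, q2=1, q3=1, q5=1}.
                  branch 2.1.1.2.2 (add T !q1):
                    × closes — contains both q1 and !q1.
          branch 2.1.2 (add T (q3 -> !q1)):
            T (q1 -> q5): β-rule — branch into F q1  //  T q5.
              branch 2.1.2.1 (add F q1):
                × closes — contains both q1 and !q1.
              branch 2.1.2.2 (add T q5):
                T (q3 -> !q1): β-rule — branch into F q3  //  T !q1.
                  branch 2.1.2.2.1 (add F q3):
                    × closes — contains both q3 and !q3.
                  branch 2.1.2.2.2 (add T !q1):
                    × closes — contains both q1 and !q1.
      branch 2.2 (add F ((q2 || !q1) || (q3 -> !q1)), F (q1 -> q5)):
        F ((q2 || !q1) || (q3 -> !q1)): α-rule — add F (q2 || !q1), F (q3 -> !q1).
        F (q1 -> q5): α-rule — add T q1, F q5.
        F (q2 || !q1): α-rule — add F q2, F !q1.
        F (q3 -> !q1): α-rule — add T q3, F !q1.
        ○ open, literals {q1=1, q2=0, q3=1, q5=0}.
5 branches closed, 11 open.
Each open branch fixes some atoms; the unmentioned ones are free. Counting distinct full assignments: branch {q1=0, q2=1, q4=0} (q3, q5) contributes 4 new; branch {q1=0, q4=0} (q2, q3, q5) contributes 4 new; branch {q2=1, q4=0, q5=1} (q1, q3) contributes 2 new; branch {q1=0, q4=0, q5=1} (q2, q3) contributes 0 new; branch {q1=0, q3=0, q4=0} (q2, q5) contributes 0 new; branch {q1=0, q4=0} (q2, q3, q5) contributes 0 new; branch {q3=0, q4=0, q5=1} (q1, q2) contributes 1 new; branch {q1=0, q4=0, q5=1} (q2, q3) contributes 0 new; branch {q1=1, q2=0, q3=1, q4=0, q5=0} (none free) contributes 1 new; branch {q1=1, q2=1, q3=1, q5=1} (q4) contributes 1 new; branch {q1=1, q2=0, q3=1, q5=0} (q4) contributes 1 new. Total: 14.

14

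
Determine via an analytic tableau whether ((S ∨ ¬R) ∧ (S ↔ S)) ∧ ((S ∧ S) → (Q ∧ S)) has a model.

Satisfiable

Initial set: {T (((S ∨ ¬R) ∧ (S ↔ S)) ∧ ((S ∧ S) → (Q ∧ S)))}.
T (((S ∨ ¬R) ∧ (S ↔ S)) ∧ ((S ∧ S) → (Q ∧ S))): α-rule — add T ((S ∨ ¬R) ∧ (S ↔ S)), T ((S ∧ S) → (Q ∧ S)).
T ((S ∨ ¬R) ∧ (S ↔ S)): α-rule — add T (S ∨ ¬R), T (S ↔ S).
T ((S ∧ S) → (Q ∧ S)): β-rule — branch into F (S ∧ S)  //  T (Q ∧ S).
  branch 1 (add F (S ∧ S)):
    T (S ∨ ¬R): β-rule — branch into T S  //  T ¬R.
      branch 1.1 (add T S):
        T (S ↔ S): β-rule — branch into T S, T S  //  F S, F S.
          branch 1.1.1 (add T S, T S):
            F (S ∧ S): β-rule — branch into F S  //  F S.
              branch 1.1.1.1 (add F S):
                × closes — contains both S and ¬S.
              branch 1.1.1.2 (add F S):
                × closes — contains both S and ¬S.
          branch 1.1.2 (add F S, F S):
            × closes — contains both S and ¬S.
      branch 1.2 (add T ¬R):
        T (S ↔ S): β-rule — branch into T S, T S  //  F S, F S.
          branch 1.2.1 (add T S, T S):
            F (S ∧ S): β-rule — branch into F S  //  F S.
              branch 1.2.1.1 (add F S):
                × closes — contains both S and ¬S.
              branch 1.2.1.2 (add F S):
                × closes — contains both S and ¬S.
          branch 1.2.2 (add F S, F S):
            F (S ∧ S): β-rule — branch into F S  //  F S.
              branch 1.2.2.1 (add F S):
                ○ open, literals {R=false, S=false}.
              branch 1.2.2.2 (add F S):
                ○ open, literals {R=false, S=false}.
  branch 2 (add T (Q ∧ S)):
    T (Q ∧ S): α-rule — add T Q, T S.
    T (S ∨ ¬R): β-rule — branch into T S  //  T ¬R.
      branch 2.1 (add T S):
        T (S ↔ S): β-rule — branch into T S, T S  //  F S, F S.
          branch 2.1.1 (add T S, T S):
            ○ open, literals {Q=true, S=true}.
          branch 2.1.2 (add F S, F S):
            × closes — contains both S and ¬S.
      branch 2.2 (add T ¬R):
        T (S ↔ S): β-rule — branch into T S, T S  //  F S, F S.
          branch 2.2.1 (add T S, T S):
            ○ open, literals {Q=true, R=false, S=true}.
          branch 2.2.2 (add F S, F S):
            × closes — contains both S and ¬S.
7 branches closed, 4 open.
An open branch gives a satisfying assignment: R=false, S=false.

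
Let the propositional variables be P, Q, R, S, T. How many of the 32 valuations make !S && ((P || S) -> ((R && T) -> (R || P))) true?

16

Initial set: {(!S && ((P || S) -> ((R && T) -> (R || P))))}.
(!S && ((P || S) -> ((R && T) -> (R || P)))): α-rule — add !S, ((P || S) -> ((R && T) -> (R || P))).
((P || S) -> ((R && T) -> (R || P))): β-rule — branch into !(P || S)  //  ((R && T) -> (R || P)).
  branch 1 (add !(P || S)):
    !(P || S): α-rule — add !P, !S.
    ○ open, literals {P=F, S=F}.
  branch 2 (add ((R && T) -> (R || P))):
    ((R && T) -> (R || P)): β-rule — branch into !(R && T)  //  (R || P).
      branch 2.1 (add !(R && T)):
        !(R && T): β-rule — branch into !R  //  !T.
          branch 2.1.1 (add !R):
            ○ open, literals {R=F, S=F}.
          branch 2.1.2 (add !T):
            ○ open, literals {S=F, T=F}.
      branch 2.2 (add (R || P)):
        (R || P): β-rule — branch into R  //  P.
          branch 2.2.1 (add R):
            ○ open, literals {R=T, S=F}.
          branch 2.2.2 (add P):
            ○ open, literals {P=T, S=F}.
0 branches closed, 5 open.
Each open branch fixes some atoms; the unmentioned ones are free. Counting distinct full assignments: branch {P=F, S=F} (Q, R, T) contributes 8 new; branch {R=F, S=F} (P, Q, T) contributes 4 new; branch {S=F, T=F} (P, Q, R) contributes 2 new; branch {R=T, S=F} (P, Q, T) contributes 2 new; branch {P=T, S=F} (Q, R, T) contributes 0 new. Total: 16.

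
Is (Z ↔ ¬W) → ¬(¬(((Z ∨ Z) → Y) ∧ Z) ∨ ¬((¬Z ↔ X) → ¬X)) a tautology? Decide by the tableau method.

Not valid

Assume the negation and expand:
Initial set: {F ((Z ↔ ¬W) → ¬(¬(((Z ∨ Z) → Y) ∧ Z) ∨ ¬((¬Z ↔ X) → ¬X)))}.
F ((Z ↔ ¬W) → ¬(¬(((Z ∨ Z) → Y) ∧ Z) ∨ ¬((¬Z ↔ X) → ¬X))): α-rule — add T (Z ↔ ¬W), F ¬(¬(((Z ∨ Z) → Y) ∧ Z) ∨ ¬((¬Z ↔ X) → ¬X)).
T (Z ↔ ¬W): β-rule — branch into T Z, T ¬W  //  F Z, F ¬W.
  branch 1 (add T Z, T ¬W):
    F ¬(¬(((Z ∨ Z) → Y) ∧ Z) ∨ ¬((¬Z ↔ X) → ¬X)): β-rule — branch into T ¬(((Z ∨ Z) → Y) ∧ Z)  //  T ¬((¬Z ↔ X) → ¬X).
      branch 1.1 (add T ¬(((Z ∨ Z) → Y) ∧ Z)):
        T ¬(((Z ∨ Z) → Y) ∧ Z): β-rule — branch into F ((Z ∨ Z) → Y)  //  F Z.
          branch 1.1.1 (add F ((Z ∨ Z) → Y)):
            F ((Z ∨ Z) → Y): α-rule — add T (Z ∨ Z), F Y.
            T (Z ∨ Z): β-rule — branch into T Z  //  T Z.
              branch 1.1.1.1 (add T Z):
                ○ open, literals {W=F, Y=F, Z=T}.
              branch 1.1.1.2 (add T Z):
                ○ open, literals {W=F, Y=F, Z=T}.
          branch 1.1.2 (add F Z):
            × closes — contains both Z and ¬Z.
      branch 1.2 (add T ¬((¬Z ↔ X) → ¬X)):
        T ¬((¬Z ↔ X) → ¬X): α-rule — add T (¬Z ↔ X), F ¬X.
        T (¬Z ↔ X): β-rule — branch into T ¬Z, T X  //  F ¬Z, F X.
          branch 1.2.1 (add T ¬Z, T X):
            × closes — contains both Z and ¬Z.
          branch 1.2.2 (add F ¬Z, F X):
            × closes — contains both X and ¬X.
  branch 2 (add F Z, F ¬W):
    F ¬(¬(((Z ∨ Z) → Y) ∧ Z) ∨ ¬((¬Z ↔ X) → ¬X)): β-rule — branch into T ¬(((Z ∨ Z) → Y) ∧ Z)  //  T ¬((¬Z ↔ X) → ¬X).
      branch 2.1 (add T ¬(((Z ∨ Z) → Y) ∧ Z)):
        T ¬(((Z ∨ Z) → Y) ∧ Z): β-rule — branch into F ((Z ∨ Z) → Y)  //  F Z.
          branch 2.1.1 (add F ((Z ∨ Z) → Y)):
            F ((Z ∨ Z) → Y): α-rule — add T (Z ∨ Z), F Y.
            T (Z ∨ Z): β-rule — branch into T Z  //  T Z.
              branch 2.1.1.1 (add T Z):
                × closes — contains both Z and ¬Z.
              branch 2.1.1.2 (add T Z):
                × closes — contains both Z and ¬Z.
          branch 2.1.2 (add F Z):
            ○ open, literals {W=T, Z=F}.
      branch 2.2 (add T ¬((¬Z ↔ X) → ¬X)):
        T ¬((¬Z ↔ X) → ¬X): α-rule — add T (¬Z ↔ X), F ¬X.
        T (¬Z ↔ X): β-rule — branch into T ¬Z, T X  //  F ¬Z, F X.
          branch 2.2.1 (add T ¬Z, T X):
            ○ open, literals {W=T, X=T, Z=F}.
          branch 2.2.2 (add F ¬Z, F X):
            × closes — contains both Z and ¬Z.
6 branches closed, 4 open.
An open branch gives a countermodel: W=F, Y=F, Z=T (unmentioned atoms arbitrary); under it the original formula is false.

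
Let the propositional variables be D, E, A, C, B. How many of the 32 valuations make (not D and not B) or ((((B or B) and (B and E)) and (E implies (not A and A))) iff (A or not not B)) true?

Initial set: {((not D and not B) or ((((B or B) and (B and E)) and (E implies (not A and A))) iff (A or not not B)))}.
((not D and not B) or ((((B or B) and (B and E)) and (E implies (not A and A))) iff (A or not not B))): β-rule — branch into (not D and not B)  //  ((((B or B) and (B and E)) and (E implies (not A and A))) iff (A or not not B)).
  branch 1 (add (not D and not B)):
    (not D and not B): α-rule — add not D, not B.
    ○ open, literals {B=0, D=0}.
  branch 2 (add ((((B or B) and (B and E)) and (E implies (not A and A))) iff (A or not not B))):
    ((((B or B) and (B and E)) and (E implies (not A and A))) iff (A or not not B)): β-rule — branch into (((B or B) and (B and E)) and (E implies (not A and A))), (A or not not B)  //  not (((B or B) and (B and E)) and (E implies (not A and A))), not (A or not not B).
      branch 2.1 (add (((B or B) and (B and E)) and (E implies (not A and A))), (A or not not B)):
        (((B or B) and (B and E)) and (E implies (not A and A))): α-rule — add ((B or B) and (B and E)), (E implies (not A and A)).
        ((B or B) and (B and E)): α-rule — add (B or B), (B and E).
        (B and E): α-rule — add B, E.
        (A or not not B): β-rule — branch into A  //  not not B.
          branch 2.1.1 (add A):
            (E implies (not A and A)): β-rule — branch into not E  //  (not A and A).
              branch 2.1.1.1 (add not E):
                × closes — contains both E and not E.
              branch 2.1.1.2 (add (not A and A)):
                (not A and A): α-rule — add not A, A.
                × closes — contains both A and not A.
          branch 2.1.2 (add not not B):
            not not B: drop double negation, giving B.
            (E implies (not A and A)): β-rule — branch into not E  //  (not A and A).
              branch 2.1.2.1 (add not E):
                × closes — contains both E and not E.
              branch 2.1.2.2 (add (not A and A)):
                (not A and A): α-rule — add not A, A.
                × closes — contains both A and not A.
      branch 2.2 (add not (((B or B) and (B and E)) and (E implies (not A and A))), not (A or not not B)):
        not (A or not not B): α-rule — add not A, not not not B.
        not not not B: drop double negation, giving not B.
        not (((B or B) and (B and E)) and (E implies (not A and A))): β-rule — branch into not ((B or B) and (B and E))  //  not (E implies (not A and A)).
          branch 2.2.1 (add not ((B or B) and (B and E))):
            not ((B or B) and (B and E)): β-rule — branch into not (B or B)  //  not (B and E).
              branch 2.2.1.1 (add not (B or B)):
                not (B or B): α-rule — add not B, not B.
                ○ open, literals {A=0, B=0}.
              branch 2.2.1.2 (add not (B and E)):
                not (B and E): β-rule — branch into not B  //  not E.
                  branch 2.2.1.2.1 (add not B):
                    ○ open, literals {A=0, B=0}.
                  branch 2.2.1.2.2 (add not E):
                    ○ open, literals {A=0, B=0, E=0}.
          branch 2.2.2 (add not (E implies (not A and A))):
            not (E implies (not A and A)): α-rule — add E, not (not A and A).
            not (not A and A): β-rule — branch into not not A  //  not A.
              branch 2.2.2.1 (add not not A):
                × closes — contains both A and not A.
              branch 2.2.2.2 (add not A):
                ○ open, literals {A=0, B=0, E=1}.
5 branches closed, 5 open.
Each open branch fixes some atoms; the unmentioned ones are free. Counting distinct full assignments: branch {B=0, D=0} (E, A, C) contributes 8 new; branch {A=0, B=0} (D, E, C) contributes 4 new; branch {A=0, B=0} (D, E, C) contributes 0 new; branch {A=0, B=0, E=0} (D, C) contributes 0 new; branch {A=0, B=0, E=1} (D, C) contributes 0 new. Total: 12.

12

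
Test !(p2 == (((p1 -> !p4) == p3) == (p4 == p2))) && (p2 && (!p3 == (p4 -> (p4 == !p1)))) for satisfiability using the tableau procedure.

Satisfiable

Initial set: {(!(p2 == (((p1 -> !p4) == p3) == (p4 == p2))) && (p2 && (!p3 == (p4 -> (p4 == !p1)))))}.
(!(p2 == (((p1 -> !p4) == p3) == (p4 == p2))) && (p2 && (!p3 == (p4 -> (p4 == !p1))))): α-rule — add !(p2 == (((p1 -> !p4) == p3) == (p4 == p2))), (p2 && (!p3 == (p4 -> (p4 == !p1)))).
(p2 && (!p3 == (p4 -> (p4 == !p1)))): α-rule — add p2, (!p3 == (p4 -> (p4 == !p1))).
!(p2 == (((p1 -> !p4) == p3) == (p4 == p2))): β-rule — branch into p2, !(((p1 -> !p4) == p3) == (p4 == p2))  //  !p2, (((p1 -> !p4) == p3) == (p4 == p2)).
  branch 1 (add p2, !(((p1 -> !p4) == p3) == (p4 == p2))):
    (!p3 == (p4 -> (p4 == !p1))): β-rule — branch into !p3, (p4 -> (p4 == !p1))  //  !!p3, !(p4 -> (p4 == !p1)).
      branch 1.1 (add !p3, (p4 -> (p4 == !p1))):
        !(((p1 -> !p4) == p3) == (p4 == p2)): β-rule — branch into ((p1 -> !p4) == p3), !(p4 == p2)  //  !((p1 -> !p4) == p3), (p4 == p2).
          branch 1.1.1 (add ((p1 -> !p4) == p3), !(p4 == p2)):
            (p4 -> (p4 == !p1)): β-rule — branch into !p4  //  (p4 == !p1).
              branch 1.1.1.1 (add !p4):
                ((p1 -> !p4) == p3): β-rule — branch into (p1 -> !p4), p3  //  !(p1 -> !p4), !p3.
                  branch 1.1.1.1.1 (add (p1 -> !p4), p3):
                    × closes — contains both p3 and !p3.
                  branch 1.1.1.1.2 (add !(p1 -> !p4), !p3):
                    !(p1 -> !p4): α-rule — add p1, !!p4.
                    × closes — contains both p4 and !p4.
              branch 1.1.1.2 (add (p4 == !p1)):
                ((p1 -> !p4) == p3): β-rule — branch into (p1 -> !p4), p3  //  !(p1 -> !p4), !p3.
                  branch 1.1.1.2.1 (add (p1 -> !p4), p3):
                    × closes — contains both p3 and !p3.
                  branch 1.1.1.2.2 (add !(p1 -> !p4), !p3):
                    !(p1 -> !p4): α-rule — add p1, !!p4.
                    !(p4 == p2): β-rule — branch into p4, !p2  //  !p4, p2.
                      branch 1.1.1.2.2.1 (add p4, !p2):
                        × closes — contains both p2 and !p2.
                      branch 1.1.1.2.2.2 (add !p4, p2):
                        × closes — contains both p4 and !p4.
          branch 1.1.2 (add !((p1 -> !p4) == p3), (p4 == p2)):
            (p4 -> (p4 == !p1)): β-rule — branch into !p4  //  (p4 == !p1).
              branch 1.1.2.1 (add !p4):
                !((p1 -> !p4) == p3): β-rule — branch into (p1 -> !p4), !p3  //  !(p1 -> !p4), p3.
                  branch 1.1.2.1.1 (add (p1 -> !p4), !p3):
                    (p4 == p2): β-rule — branch into p4, p2  //  !p4, !p2.
                      branch 1.1.2.1.1.1 (add p4, p2):
                        × closes — contains both p4 and !p4.
                      branch 1.1.2.1.1.2 (add !p4, !p2):
                        × closes — contains both p2 and !p2.
                  branch 1.1.2.1.2 (add !(p1 -> !p4), p3):
                    × closes — contains both p3 and !p3.
              branch 1.1.2.2 (add (p4 == !p1)):
                !((p1 -> !p4) == p3): β-rule — branch into (p1 -> !p4), !p3  //  !(p1 -> !p4), p3.
                  branch 1.1.2.2.1 (add (p1 -> !p4), !p3):
                    (p4 == p2): β-rule — branch into p4, p2  //  !p4, !p2.
                      branch 1.1.2.2.1.1 (add p4, p2):
                        (p4 == !p1): β-rule — branch into p4, !p1  //  !p4, !!p1.
                          branch 1.1.2.2.1.1.1 (add p4, !p1):
                            (p1 -> !p4): β-rule — branch into !p1  //  !p4.
                              branch 1.1.2.2.1.1.1.1 (add !p1):
                                ○ open, literals {p1=false, p2=true, p3=false, p4=true}.
                              branch 1.1.2.2.1.1.1.2 (add !p4):
                                × closes — contains both p4 and !p4.
                          branch 1.1.2.2.1.1.2 (add !p4, !!p1):
                            × closes — contains both p4 and !p4.
                      branch 1.1.2.2.1.2 (add !p4, !p2):
                        × closes — contains both p2 and !p2.
                  branch 1.1.2.2.2 (add !(p1 -> !p4), p3):
                    × closes — contains both p3 and !p3.
      branch 1.2 (add !!p3, !(p4 -> (p4 == !p1))):
        !(p4 -> (p4 == !p1)): α-rule — add p4, !(p4 == !p1).
        !(((p1 -> !p4) == p3) == (p4 == p2)): β-rule — branch into ((p1 -> !p4) == p3), !(p4 == p2)  //  !((p1 -> !p4) == p3), (p4 == p2).
          branch 1.2.1 (add ((p1 -> !p4) == p3), !(p4 == p2)):
            !(p4 == !p1): β-rule — branch into p4, !!p1  //  !p4, !p1.
              branch 1.2.1.1 (add p4, !!p1):
                ((p1 -> !p4) == p3): β-rule — branch into (p1 -> !p4), p3  //  !(p1 -> !p4), !p3.
                  branch 1.2.1.1.1 (add (p1 -> !p4), p3):
                    !(p4 == p2): β-rule — branch into p4, !p2  //  !p4, p2.
                      branch 1.2.1.1.1.1 (add p4, !p2):
                        × closes — contains both p2 and !p2.
                      branch 1.2.1.1.1.2 (add !p4, p2):
                        × closes — contains both p4 and !p4.
                  branch 1.2.1.1.2 (add !(p1 -> !p4), !p3):
                    × closes — contains both p3 and !p3.
              branch 1.2.1.2 (add !p4, !p1):
                × closes — contains both p4 and !p4.
          branch 1.2.2 (add !((p1 -> !p4) == p3), (p4 == p2)):
            !(p4 == !p1): β-rule — branch into p4, !!p1  //  !p4, !p1.
              branch 1.2.2.1 (add p4, !!p1):
                !((p1 -> !p4) == p3): β-rule — branch into (p1 -> !p4), !p3  //  !(p1 -> !p4), p3.
                  branch 1.2.2.1.1 (add (p1 -> !p4), !p3):
                    × closes — contains both p3 and !p3.
                  branch 1.2.2.1.2 (add !(p1 -> !p4), p3):
                    !(p1 -> !p4): α-rule — add p1, !!p4.
                    (p4 == p2): β-rule — branch into p4, p2  //  !p4, !p2.
                      branch 1.2.2.1.2.1 (add p4, p2):
                        ○ open, literals {p1=true, p2=true, p3=true, p4=true}.
                      branch 1.2.2.1.2.2 (add !p4, !p2):
                        × closes — contains both p4 and !p4.
              branch 1.2.2.2 (add !p4, !p1):
                × closes — contains both p4 and !p4.
  branch 2 (add !p2, (((p1 -> !p4) == p3) == (p4 == p2))):
    × closes — contains both p2 and !p2.
20 branches closed, 2 open.
An open branch gives a satisfying assignment: p1=false, p2=true, p3=false, p4=true.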